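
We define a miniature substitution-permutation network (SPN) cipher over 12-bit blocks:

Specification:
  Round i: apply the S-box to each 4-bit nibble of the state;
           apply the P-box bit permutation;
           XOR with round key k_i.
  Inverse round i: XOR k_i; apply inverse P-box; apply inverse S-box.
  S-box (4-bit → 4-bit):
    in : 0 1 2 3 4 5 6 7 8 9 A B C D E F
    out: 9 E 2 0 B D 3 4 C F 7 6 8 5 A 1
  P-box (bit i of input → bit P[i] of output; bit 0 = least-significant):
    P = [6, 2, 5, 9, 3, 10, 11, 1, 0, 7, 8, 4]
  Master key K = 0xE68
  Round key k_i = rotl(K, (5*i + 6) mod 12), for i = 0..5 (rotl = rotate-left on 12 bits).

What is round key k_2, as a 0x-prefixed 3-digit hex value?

0x68E

K = 0xE68
k_0 = rotl(K, (5*0+6) mod 12) = rotl(K, 6) = 0xA39
k_1 = rotl(K, (5*1+6) mod 12) = rotl(K, 11) = 0x734
k_2 = rotl(K, (5*2+6) mod 12) = rotl(K, 4) = 0x68E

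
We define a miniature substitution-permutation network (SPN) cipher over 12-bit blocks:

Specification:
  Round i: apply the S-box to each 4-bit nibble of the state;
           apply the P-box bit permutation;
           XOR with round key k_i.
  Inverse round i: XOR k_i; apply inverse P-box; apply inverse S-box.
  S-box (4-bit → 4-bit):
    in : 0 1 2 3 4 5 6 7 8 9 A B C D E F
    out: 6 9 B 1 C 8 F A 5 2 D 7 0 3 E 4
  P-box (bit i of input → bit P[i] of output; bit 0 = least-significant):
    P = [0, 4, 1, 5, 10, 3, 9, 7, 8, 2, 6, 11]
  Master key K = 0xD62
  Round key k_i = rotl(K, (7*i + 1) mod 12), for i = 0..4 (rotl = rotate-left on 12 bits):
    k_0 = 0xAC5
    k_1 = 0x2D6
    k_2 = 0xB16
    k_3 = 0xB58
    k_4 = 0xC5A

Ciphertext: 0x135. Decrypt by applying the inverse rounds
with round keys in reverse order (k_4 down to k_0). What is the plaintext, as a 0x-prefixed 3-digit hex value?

0x895

s_0 = ciphertext = 0x135
s_1 = InvRound(s_0, k_4) = 0x6DA
s_2 = InvRound(s_1, k_3) = 0x11F
s_3 = InvRound(s_2, k_2) = 0x503
s_4 = InvRound(s_3, k_1) = 0xBAD
s_5 = InvRound(s_4, k_0) = 0x895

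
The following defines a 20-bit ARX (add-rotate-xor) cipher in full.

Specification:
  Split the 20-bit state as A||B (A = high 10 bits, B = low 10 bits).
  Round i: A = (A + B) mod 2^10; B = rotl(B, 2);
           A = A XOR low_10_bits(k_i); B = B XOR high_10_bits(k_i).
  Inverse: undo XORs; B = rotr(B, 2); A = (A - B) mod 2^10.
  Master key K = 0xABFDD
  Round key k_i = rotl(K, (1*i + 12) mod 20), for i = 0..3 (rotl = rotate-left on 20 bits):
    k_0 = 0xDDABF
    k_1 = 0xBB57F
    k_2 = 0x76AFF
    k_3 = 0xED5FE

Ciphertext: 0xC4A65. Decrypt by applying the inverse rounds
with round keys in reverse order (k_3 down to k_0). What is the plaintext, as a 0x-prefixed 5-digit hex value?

s_0 = ciphertext = 0xC4A65
s_1 = InvRound(s_0, k_3) = 0x9E074
s_2 = InvRound(s_1, k_2) = 0x8726B
s_3 = InvRound(s_2, k_1) = 0x50A21
s_4 = InvRound(s_3, k_0) = 0x2A355

0x2A355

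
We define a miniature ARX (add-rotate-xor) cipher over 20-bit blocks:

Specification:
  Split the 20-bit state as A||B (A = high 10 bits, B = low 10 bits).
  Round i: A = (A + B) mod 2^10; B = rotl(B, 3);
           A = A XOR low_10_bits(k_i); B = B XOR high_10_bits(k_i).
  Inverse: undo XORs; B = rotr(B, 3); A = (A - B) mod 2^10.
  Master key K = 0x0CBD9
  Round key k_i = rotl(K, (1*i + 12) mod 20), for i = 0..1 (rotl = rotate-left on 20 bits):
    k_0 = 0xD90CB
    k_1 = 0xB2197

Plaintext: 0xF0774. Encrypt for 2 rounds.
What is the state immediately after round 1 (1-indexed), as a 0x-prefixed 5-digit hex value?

s_0 = plaintext = 0xF0774
s_1 = Round(s_0, k_0) = 0xFF8C2
s_2 = Round(s_1, k_1) = 0x55CD9

0xFF8C2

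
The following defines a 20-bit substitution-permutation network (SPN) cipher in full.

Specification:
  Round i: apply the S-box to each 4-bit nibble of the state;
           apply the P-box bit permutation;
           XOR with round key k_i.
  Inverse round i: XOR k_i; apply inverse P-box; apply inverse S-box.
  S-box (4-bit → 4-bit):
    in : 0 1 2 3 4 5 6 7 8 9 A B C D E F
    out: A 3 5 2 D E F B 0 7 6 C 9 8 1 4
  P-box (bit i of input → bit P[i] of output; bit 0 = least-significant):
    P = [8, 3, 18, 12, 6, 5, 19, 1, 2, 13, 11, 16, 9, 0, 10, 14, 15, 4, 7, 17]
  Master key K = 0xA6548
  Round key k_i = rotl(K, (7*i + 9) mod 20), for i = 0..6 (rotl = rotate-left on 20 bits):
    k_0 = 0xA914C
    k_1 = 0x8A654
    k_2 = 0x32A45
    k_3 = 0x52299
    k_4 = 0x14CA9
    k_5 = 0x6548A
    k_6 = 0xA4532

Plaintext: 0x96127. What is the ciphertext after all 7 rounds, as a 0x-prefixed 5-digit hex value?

0xDB9D7

s_0 = plaintext = 0x96127
s_1 = Round(s_0, k_0) = 0x26691
s_2 = Round(s_1, k_1) = 0x149B9
s_3 = Round(s_2, k_2) = 0xFC55B
s_4 = Round(s_3, k_3) = 0x8583B
s_5 = Round(s_4, k_4) = 0x51888
s_6 = Round(s_5, k_5) = 0x4561B
s_7 = Round(s_6, k_6) = 0xDB9D7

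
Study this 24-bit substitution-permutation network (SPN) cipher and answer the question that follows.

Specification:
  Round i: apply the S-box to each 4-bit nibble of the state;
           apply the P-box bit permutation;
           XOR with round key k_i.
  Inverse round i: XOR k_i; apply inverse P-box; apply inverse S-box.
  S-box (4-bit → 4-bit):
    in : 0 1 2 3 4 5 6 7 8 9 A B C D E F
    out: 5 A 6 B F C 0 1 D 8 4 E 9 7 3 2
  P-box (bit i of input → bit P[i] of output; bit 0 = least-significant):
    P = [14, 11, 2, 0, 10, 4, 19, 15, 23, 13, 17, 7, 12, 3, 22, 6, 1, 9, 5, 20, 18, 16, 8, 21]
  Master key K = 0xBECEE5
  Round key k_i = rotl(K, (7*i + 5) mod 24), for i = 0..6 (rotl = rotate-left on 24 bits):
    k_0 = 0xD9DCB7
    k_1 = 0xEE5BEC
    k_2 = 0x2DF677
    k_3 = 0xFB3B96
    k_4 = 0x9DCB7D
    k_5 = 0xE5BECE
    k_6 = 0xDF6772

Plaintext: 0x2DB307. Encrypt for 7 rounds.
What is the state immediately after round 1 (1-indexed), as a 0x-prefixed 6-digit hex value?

s_0 = plaintext = 0x2DB307
s_1 = Round(s_0, k_0) = 0x10BB5D
s_2 = Round(s_1, k_1) = 0x85B302
s_3 = Round(s_2, k_2) = 0xD1DB9B
s_4 = Round(s_3, k_3) = 0xAC801B
s_5 = Round(s_4, k_4) = 0x4F522A
s_6 = Round(s_5, k_5) = 0x8A9D9A
s_7 = Round(s_6, k_6) = 0x79C616

0x10BB5D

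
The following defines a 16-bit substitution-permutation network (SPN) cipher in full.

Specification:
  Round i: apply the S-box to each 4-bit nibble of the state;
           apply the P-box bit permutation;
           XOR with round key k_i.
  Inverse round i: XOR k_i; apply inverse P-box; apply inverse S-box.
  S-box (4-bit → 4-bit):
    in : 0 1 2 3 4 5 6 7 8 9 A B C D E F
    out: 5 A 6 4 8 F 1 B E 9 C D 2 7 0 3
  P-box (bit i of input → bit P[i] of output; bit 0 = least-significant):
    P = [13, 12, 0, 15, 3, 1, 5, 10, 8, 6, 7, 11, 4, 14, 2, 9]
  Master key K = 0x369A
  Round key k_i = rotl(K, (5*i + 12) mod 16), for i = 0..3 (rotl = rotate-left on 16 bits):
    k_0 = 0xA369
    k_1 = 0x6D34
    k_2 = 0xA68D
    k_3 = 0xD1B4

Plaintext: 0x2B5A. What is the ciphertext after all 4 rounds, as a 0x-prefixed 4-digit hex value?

s_0 = plaintext = 0x2B5A
s_1 = Round(s_0, k_0) = 0x6EC6
s_2 = Round(s_1, k_1) = 0x4D26
s_3 = Round(s_2, k_2) = 0x856F
s_4 = Round(s_3, k_3) = 0xAA78

0xAA78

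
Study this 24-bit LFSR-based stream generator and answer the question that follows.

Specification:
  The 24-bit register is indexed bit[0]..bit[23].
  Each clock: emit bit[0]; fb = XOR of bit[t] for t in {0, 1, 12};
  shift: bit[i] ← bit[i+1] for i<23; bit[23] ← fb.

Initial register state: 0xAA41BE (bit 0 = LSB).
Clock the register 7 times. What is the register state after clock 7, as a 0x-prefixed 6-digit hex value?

reg_0 = 0xAA41BE
clock 1: out=0, reg = 0xD520DF
clock 2: out=1, reg = 0x6A906F
clock 3: out=1, reg = 0xB54837
clock 4: out=1, reg = 0x5AA41B
clock 5: out=1, reg = 0x2D520D
clock 6: out=1, reg = 0x16A906
clock 7: out=0, reg = 0x8B5483

0x8B5483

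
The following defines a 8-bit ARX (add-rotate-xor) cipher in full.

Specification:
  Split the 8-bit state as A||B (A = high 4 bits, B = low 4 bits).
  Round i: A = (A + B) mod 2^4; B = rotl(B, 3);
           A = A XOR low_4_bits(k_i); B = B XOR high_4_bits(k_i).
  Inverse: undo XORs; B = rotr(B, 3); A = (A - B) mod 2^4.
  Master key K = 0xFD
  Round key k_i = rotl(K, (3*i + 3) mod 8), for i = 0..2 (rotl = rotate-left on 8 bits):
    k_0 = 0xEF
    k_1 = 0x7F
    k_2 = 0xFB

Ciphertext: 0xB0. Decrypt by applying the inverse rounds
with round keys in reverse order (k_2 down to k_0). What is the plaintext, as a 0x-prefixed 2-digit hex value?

s_0 = ciphertext = 0xB0
s_1 = InvRound(s_0, k_2) = 0x1F
s_2 = InvRound(s_1, k_1) = 0xD1
s_3 = InvRound(s_2, k_0) = 0x3F

0x3F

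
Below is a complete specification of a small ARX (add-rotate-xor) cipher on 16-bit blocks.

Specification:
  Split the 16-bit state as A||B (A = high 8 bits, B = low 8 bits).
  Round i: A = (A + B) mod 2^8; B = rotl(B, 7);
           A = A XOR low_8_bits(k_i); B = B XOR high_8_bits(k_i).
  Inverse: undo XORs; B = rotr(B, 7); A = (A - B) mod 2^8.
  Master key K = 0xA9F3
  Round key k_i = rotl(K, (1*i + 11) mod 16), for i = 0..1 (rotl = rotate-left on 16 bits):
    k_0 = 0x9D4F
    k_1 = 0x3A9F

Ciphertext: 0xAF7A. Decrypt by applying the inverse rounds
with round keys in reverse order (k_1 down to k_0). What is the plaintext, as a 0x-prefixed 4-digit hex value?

s_0 = ciphertext = 0xAF7A
s_1 = InvRound(s_0, k_1) = 0xB080
s_2 = InvRound(s_1, k_0) = 0xC53A

0xC53A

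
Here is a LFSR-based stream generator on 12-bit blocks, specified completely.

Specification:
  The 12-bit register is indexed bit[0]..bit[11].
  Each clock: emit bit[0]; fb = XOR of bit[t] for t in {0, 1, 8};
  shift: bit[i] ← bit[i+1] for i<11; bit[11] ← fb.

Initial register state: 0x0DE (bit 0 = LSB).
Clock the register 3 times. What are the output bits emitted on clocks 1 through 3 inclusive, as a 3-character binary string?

reg_0 = 0x0DE
clock 1: out=0, reg = 0x86F
clock 2: out=1, reg = 0x437
clock 3: out=1, reg = 0x21B

011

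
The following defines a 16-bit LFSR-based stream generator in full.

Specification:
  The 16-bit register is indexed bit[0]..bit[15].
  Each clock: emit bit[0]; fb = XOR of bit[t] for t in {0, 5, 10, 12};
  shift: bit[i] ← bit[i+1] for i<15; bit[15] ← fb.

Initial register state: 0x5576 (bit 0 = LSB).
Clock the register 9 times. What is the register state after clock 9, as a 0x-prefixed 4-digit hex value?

0xAEAA

reg_0 = 0x5576
clock 1: out=0, reg = 0xAABB
clock 2: out=1, reg = 0x555D
clock 3: out=1, reg = 0xAAAE
clock 4: out=0, reg = 0xD557
clock 5: out=1, reg = 0xEAAB
clock 6: out=1, reg = 0x7555
clock 7: out=1, reg = 0xBAAA
clock 8: out=0, reg = 0x5D55
clock 9: out=1, reg = 0xAEAA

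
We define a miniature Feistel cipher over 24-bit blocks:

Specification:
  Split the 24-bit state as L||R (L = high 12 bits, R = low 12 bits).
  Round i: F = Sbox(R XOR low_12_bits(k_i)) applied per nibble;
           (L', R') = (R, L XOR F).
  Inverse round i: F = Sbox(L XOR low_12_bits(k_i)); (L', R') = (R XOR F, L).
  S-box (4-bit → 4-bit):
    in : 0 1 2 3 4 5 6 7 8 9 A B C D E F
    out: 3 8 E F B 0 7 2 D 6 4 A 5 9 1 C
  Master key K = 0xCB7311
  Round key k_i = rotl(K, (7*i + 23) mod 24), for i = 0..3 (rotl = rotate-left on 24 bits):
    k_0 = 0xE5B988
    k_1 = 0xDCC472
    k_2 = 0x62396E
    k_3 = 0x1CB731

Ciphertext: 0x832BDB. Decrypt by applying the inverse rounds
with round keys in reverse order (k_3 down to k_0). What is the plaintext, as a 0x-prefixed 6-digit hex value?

0xBD4E8F

s_0 = ciphertext = 0x832BDB
s_1 = InvRound(s_0, k_3) = 0x7E4832
s_2 = InvRound(s_1, k_2) = 0x9E67E4
s_3 = InvRound(s_2, k_1) = 0xE8F9E6
s_4 = InvRound(s_3, k_0) = 0xBD4E8F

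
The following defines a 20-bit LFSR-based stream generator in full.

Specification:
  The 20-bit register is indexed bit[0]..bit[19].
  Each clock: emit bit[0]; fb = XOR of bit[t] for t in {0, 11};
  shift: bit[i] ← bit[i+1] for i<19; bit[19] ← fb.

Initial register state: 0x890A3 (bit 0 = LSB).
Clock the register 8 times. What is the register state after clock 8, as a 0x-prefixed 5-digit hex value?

0xB1890

reg_0 = 0x890A3
clock 1: out=1, reg = 0xC4851
clock 2: out=1, reg = 0x62428
clock 3: out=0, reg = 0x31214
clock 4: out=0, reg = 0x1890A
clock 5: out=0, reg = 0x8C485
clock 6: out=1, reg = 0xC6242
clock 7: out=0, reg = 0x63121
clock 8: out=1, reg = 0xB1890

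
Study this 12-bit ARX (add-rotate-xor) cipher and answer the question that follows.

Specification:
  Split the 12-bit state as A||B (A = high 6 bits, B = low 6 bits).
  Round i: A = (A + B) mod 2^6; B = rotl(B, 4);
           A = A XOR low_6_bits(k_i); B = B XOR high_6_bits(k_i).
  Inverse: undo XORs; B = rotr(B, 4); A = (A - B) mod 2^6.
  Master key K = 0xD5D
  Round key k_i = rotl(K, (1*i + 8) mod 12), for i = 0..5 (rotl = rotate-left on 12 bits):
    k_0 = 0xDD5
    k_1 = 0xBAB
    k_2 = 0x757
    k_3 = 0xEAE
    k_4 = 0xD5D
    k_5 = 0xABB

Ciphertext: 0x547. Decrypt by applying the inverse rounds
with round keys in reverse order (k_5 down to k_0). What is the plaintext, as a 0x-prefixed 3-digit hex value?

0xDB2

s_0 = ciphertext = 0x547
s_1 = InvRound(s_0, k_5) = 0xE36
s_2 = InvRound(s_1, k_4) = 0x64C
s_3 = InvRound(s_2, k_3) = 0x71B
s_4 = InvRound(s_3, k_2) = 0xCD8
s_5 = InvRound(s_4, k_1) = 0xF5B
s_6 = InvRound(s_5, k_0) = 0xDB2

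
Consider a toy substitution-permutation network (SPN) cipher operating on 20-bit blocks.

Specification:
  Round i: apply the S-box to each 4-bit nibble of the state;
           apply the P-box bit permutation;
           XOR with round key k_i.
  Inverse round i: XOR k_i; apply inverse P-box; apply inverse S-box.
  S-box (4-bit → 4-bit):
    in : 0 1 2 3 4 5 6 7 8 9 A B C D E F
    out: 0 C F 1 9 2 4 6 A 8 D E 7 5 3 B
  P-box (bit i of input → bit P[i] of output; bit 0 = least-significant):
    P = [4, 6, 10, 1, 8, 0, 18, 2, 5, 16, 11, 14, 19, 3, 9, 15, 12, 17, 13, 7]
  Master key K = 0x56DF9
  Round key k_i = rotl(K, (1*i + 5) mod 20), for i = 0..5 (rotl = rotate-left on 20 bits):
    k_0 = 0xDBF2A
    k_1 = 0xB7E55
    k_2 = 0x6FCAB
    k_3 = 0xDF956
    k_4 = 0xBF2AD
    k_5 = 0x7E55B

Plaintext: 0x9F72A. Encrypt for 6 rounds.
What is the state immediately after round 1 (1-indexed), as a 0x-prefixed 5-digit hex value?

0x032B5

s_0 = plaintext = 0x9F72A
s_1 = Round(s_0, k_0) = 0x032B5
s_2 = Round(s_1, k_1) = 0x63630
s_3 = Round(s_2, k_2) = 0xED5AB
s_4 = Round(s_3, k_3) = 0x2EE10
s_5 = Round(s_4, k_4) = 0x4C201
s_6 = Round(s_5, k_5) = 0xEBBF1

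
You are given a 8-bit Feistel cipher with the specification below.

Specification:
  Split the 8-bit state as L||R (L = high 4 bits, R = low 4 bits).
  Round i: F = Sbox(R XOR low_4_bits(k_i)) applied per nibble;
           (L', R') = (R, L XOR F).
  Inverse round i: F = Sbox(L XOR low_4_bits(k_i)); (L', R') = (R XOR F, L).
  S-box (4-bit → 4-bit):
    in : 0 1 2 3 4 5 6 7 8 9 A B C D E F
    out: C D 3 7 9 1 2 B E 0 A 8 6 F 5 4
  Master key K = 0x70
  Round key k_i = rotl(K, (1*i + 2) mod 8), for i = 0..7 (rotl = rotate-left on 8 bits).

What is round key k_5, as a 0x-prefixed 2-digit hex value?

0x38

K = 0x70
k_0 = rotl(K, (1*0+2) mod 8) = rotl(K, 2) = 0xC1
k_1 = rotl(K, (1*1+2) mod 8) = rotl(K, 3) = 0x83
k_2 = rotl(K, (1*2+2) mod 8) = rotl(K, 4) = 0x07
k_3 = rotl(K, (1*3+2) mod 8) = rotl(K, 5) = 0x0E
k_4 = rotl(K, (1*4+2) mod 8) = rotl(K, 6) = 0x1C
k_5 = rotl(K, (1*5+2) mod 8) = rotl(K, 7) = 0x38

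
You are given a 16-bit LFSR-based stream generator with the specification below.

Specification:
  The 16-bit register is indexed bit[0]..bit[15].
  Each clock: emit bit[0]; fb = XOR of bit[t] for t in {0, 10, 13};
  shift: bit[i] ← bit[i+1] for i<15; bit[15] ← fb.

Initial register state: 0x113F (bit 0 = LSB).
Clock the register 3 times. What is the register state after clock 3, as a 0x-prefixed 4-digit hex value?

0x6227

reg_0 = 0x113F
clock 1: out=1, reg = 0x889F
clock 2: out=1, reg = 0xC44F
clock 3: out=1, reg = 0x6227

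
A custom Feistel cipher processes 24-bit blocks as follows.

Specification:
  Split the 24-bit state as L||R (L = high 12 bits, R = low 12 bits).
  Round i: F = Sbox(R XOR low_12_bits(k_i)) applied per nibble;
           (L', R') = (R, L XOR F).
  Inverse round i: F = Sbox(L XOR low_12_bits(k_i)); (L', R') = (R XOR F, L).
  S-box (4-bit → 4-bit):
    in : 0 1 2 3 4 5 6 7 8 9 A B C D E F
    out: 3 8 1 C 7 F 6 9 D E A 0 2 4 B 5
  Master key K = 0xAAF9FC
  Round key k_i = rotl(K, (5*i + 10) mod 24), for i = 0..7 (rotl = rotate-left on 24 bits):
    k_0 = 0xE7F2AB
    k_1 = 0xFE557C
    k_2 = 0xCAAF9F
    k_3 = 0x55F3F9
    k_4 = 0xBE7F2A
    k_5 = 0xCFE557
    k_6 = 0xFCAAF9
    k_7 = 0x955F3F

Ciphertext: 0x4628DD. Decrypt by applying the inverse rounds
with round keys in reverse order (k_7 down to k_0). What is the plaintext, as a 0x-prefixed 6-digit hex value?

0xBC5C44

s_0 = ciphertext = 0x4628DD
s_1 = InvRound(s_0, k_7) = 0x829462
s_2 = InvRound(s_1, k_6) = 0x521829
s_3 = InvRound(s_2, k_5) = 0xBBF521
s_4 = InvRound(s_3, k_4) = 0x2CEBBF
s_5 = InvRound(s_4, k_3) = 0x3762CE
s_6 = InvRound(s_5, k_2) = 0x070376
s_7 = InvRound(s_6, k_1) = 0xC44070
s_8 = InvRound(s_7, k_0) = 0xBC5C44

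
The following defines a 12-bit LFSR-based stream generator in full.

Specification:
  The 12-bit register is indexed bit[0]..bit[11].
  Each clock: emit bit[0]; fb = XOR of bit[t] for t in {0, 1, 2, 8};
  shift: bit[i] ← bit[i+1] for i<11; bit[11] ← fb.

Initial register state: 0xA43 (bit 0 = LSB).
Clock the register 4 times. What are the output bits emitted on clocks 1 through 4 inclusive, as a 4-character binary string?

1100

reg_0 = 0xA43
clock 1: out=1, reg = 0x521
clock 2: out=1, reg = 0x290
clock 3: out=0, reg = 0x148
clock 4: out=0, reg = 0x8A4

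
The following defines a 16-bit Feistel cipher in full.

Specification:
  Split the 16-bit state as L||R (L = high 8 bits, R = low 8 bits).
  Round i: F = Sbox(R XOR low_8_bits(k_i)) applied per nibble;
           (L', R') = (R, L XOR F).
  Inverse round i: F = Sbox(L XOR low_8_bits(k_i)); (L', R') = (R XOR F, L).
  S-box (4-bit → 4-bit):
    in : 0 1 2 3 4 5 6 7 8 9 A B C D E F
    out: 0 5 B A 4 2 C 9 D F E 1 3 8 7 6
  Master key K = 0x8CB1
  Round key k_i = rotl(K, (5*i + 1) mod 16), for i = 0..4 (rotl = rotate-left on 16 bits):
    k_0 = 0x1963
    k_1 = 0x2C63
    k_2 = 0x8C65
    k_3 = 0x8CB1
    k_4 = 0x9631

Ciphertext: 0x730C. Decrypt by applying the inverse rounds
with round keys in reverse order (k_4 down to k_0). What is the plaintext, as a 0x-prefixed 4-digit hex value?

s_0 = ciphertext = 0x730C
s_1 = InvRound(s_0, k_4) = 0x4773
s_2 = InvRound(s_1, k_3) = 0x1F47
s_3 = InvRound(s_2, k_2) = 0xD91F
s_4 = InvRound(s_3, k_1) = 0x01D9
s_5 = InvRound(s_4, k_0) = 0x1201

0x1201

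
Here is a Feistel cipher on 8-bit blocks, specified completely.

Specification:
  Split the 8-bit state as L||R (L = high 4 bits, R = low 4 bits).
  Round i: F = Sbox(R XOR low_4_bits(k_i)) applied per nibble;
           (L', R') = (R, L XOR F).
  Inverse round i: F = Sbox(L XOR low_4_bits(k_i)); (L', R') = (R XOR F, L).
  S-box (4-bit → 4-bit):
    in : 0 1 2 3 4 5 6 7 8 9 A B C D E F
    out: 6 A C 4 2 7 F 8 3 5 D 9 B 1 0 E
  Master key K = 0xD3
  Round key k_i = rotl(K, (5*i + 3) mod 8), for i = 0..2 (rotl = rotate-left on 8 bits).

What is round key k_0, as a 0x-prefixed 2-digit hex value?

0x9E

K = 0xD3
k_0 = rotl(K, (5*0+3) mod 8) = rotl(K, 3) = 0x9E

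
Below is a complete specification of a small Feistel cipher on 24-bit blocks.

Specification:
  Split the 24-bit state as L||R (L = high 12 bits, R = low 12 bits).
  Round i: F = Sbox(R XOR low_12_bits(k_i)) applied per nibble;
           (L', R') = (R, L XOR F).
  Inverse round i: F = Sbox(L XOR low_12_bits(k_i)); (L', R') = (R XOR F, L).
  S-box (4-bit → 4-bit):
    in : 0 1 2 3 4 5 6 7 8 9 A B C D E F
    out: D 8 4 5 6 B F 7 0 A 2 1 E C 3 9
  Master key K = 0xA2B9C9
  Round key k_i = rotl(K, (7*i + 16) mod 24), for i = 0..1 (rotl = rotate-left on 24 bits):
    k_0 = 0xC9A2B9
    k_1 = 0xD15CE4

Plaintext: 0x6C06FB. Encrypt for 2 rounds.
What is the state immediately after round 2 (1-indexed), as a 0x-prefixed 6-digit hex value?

s_0 = plaintext = 0x6C06FB
s_1 = Round(s_0, k_0) = 0x6FB0A4
s_2 = Round(s_1, k_1) = 0x0A4896

0x0A4896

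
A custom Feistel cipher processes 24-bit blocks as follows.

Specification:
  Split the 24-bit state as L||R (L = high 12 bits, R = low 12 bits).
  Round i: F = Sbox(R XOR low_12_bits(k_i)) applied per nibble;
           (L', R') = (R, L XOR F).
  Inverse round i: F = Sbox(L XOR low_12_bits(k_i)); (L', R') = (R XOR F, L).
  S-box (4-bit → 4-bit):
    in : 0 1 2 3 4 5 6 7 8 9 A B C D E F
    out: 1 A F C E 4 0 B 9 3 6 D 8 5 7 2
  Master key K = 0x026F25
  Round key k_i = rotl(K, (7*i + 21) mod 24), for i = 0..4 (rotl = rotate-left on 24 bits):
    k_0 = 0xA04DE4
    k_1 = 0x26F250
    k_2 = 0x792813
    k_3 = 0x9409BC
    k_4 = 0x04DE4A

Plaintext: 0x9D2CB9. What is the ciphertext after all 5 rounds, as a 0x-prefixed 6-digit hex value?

s_0 = plaintext = 0x9D2CB9
s_1 = Round(s_0, k_0) = 0xCB9397
s_2 = Round(s_1, k_1) = 0x397632
s_3 = Round(s_2, k_2) = 0x63246D
s_4 = Round(s_3, k_3) = 0x46D368
s_5 = Round(s_4, k_4) = 0x368192

0x368192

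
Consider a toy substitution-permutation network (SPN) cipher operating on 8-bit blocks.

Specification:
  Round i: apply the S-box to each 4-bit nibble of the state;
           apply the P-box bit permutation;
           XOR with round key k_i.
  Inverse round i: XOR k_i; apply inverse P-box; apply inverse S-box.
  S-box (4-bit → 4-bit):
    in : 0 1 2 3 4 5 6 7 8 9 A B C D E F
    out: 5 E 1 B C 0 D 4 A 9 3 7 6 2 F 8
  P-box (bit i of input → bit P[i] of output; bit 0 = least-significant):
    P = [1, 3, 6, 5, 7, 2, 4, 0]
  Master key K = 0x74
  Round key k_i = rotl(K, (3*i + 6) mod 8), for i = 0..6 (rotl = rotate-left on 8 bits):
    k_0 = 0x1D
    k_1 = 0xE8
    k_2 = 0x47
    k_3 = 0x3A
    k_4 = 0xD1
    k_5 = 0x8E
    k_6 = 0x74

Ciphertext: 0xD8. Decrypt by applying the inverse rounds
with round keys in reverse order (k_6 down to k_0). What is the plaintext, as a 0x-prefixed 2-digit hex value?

s_0 = ciphertext = 0xD8
s_1 = InvRound(s_0, k_6) = 0xA8
s_2 = InvRound(s_1, k_5) = 0xD9
s_3 = InvRound(s_2, k_4) = 0x5D
s_4 = InvRound(s_3, k_3) = 0x86
s_5 = InvRound(s_4, k_2) = 0x97
s_6 = InvRound(s_5, k_1) = 0x1E
s_7 = InvRound(s_6, k_0) = 0xF2

0xF2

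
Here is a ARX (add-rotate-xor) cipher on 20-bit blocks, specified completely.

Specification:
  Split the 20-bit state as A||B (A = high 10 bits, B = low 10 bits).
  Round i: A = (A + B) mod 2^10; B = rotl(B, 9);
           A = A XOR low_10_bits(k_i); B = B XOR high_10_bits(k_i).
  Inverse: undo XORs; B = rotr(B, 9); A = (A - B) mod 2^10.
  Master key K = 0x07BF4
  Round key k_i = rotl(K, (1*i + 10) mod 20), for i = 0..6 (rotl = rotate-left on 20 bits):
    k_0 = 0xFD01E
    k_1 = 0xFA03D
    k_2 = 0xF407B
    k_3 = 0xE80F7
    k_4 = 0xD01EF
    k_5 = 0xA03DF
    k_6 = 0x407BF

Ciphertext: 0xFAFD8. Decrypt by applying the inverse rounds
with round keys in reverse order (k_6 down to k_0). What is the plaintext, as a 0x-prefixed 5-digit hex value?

0x2D82A

s_0 = ciphertext = 0xFAFD8
s_1 = InvRound(s_0, k_6) = 0xA85B3
s_2 = InvRound(s_1, k_5) = 0xC5E67
s_3 = InvRound(s_2, k_4) = 0x2AA4E
s_4 = InvRound(s_3, k_3) = 0x207DC
s_5 = InvRound(s_4, k_2) = 0x38818
s_6 = InvRound(s_5, k_1) = 0x3FBE1
s_7 = InvRound(s_6, k_0) = 0x2D82A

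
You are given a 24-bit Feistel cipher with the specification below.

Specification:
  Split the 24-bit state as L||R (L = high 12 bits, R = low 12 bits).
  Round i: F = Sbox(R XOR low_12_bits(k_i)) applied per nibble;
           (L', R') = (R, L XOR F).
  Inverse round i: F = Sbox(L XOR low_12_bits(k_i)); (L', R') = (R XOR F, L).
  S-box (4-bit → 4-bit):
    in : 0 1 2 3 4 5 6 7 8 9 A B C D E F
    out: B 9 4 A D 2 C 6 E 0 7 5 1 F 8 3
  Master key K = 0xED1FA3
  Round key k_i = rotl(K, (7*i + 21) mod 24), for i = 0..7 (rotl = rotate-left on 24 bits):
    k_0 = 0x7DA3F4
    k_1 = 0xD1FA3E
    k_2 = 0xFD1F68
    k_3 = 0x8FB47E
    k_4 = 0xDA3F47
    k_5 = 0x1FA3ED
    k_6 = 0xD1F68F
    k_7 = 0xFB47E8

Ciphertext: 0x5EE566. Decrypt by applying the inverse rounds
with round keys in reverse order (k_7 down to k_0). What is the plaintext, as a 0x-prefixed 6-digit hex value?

0xAB0799

s_0 = ciphertext = 0x5EE566
s_1 = InvRound(s_0, k_7) = 0x1DA5EE
s_2 = InvRound(s_1, k_6) = 0x3CC1DA
s_3 = InvRound(s_2, k_5) = 0xA933CC
s_4 = InvRound(s_3, k_4) = 0x131A93
s_5 = InvRound(s_4, k_3) = 0x840131
s_6 = InvRound(s_5, k_2) = 0x77F840
s_7 = InvRound(s_6, k_1) = 0x79977F
s_8 = InvRound(s_7, k_0) = 0xAB0799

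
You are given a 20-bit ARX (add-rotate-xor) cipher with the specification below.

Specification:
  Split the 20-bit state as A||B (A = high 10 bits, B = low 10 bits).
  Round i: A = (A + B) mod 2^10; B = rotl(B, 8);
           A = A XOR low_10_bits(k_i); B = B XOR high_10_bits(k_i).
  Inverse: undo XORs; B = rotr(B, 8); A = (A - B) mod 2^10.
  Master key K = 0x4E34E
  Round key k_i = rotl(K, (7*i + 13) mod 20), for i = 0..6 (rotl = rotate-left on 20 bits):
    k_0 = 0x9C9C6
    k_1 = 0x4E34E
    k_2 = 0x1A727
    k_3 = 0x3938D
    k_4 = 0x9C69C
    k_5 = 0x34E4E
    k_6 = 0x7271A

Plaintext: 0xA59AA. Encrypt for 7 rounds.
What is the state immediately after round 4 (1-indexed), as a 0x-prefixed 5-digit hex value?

0xB0A6D

s_0 = plaintext = 0xA59AA
s_1 = Round(s_0, k_0) = 0x61818
s_2 = Round(s_1, k_1) = 0xB413E
s_3 = Round(s_2, k_2) = 0xCA626
s_4 = Round(s_3, k_3) = 0xB0A6D
s_5 = Round(s_4, k_4) = 0xECFEA
s_6 = Round(s_5, k_5) = 0x74E29
s_7 = Round(s_6, k_6) = 0x39843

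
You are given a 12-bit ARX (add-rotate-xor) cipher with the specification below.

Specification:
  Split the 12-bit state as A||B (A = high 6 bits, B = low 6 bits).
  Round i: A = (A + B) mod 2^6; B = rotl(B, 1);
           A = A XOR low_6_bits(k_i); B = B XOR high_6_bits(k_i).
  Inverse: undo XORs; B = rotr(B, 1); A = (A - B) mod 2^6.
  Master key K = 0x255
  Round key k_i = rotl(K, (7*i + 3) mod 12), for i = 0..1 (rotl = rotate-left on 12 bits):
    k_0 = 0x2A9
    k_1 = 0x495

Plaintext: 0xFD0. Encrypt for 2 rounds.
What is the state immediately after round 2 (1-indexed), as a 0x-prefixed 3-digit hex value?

s_0 = plaintext = 0xFD0
s_1 = Round(s_0, k_0) = 0x9AA
s_2 = Round(s_1, k_1) = 0x147

0x147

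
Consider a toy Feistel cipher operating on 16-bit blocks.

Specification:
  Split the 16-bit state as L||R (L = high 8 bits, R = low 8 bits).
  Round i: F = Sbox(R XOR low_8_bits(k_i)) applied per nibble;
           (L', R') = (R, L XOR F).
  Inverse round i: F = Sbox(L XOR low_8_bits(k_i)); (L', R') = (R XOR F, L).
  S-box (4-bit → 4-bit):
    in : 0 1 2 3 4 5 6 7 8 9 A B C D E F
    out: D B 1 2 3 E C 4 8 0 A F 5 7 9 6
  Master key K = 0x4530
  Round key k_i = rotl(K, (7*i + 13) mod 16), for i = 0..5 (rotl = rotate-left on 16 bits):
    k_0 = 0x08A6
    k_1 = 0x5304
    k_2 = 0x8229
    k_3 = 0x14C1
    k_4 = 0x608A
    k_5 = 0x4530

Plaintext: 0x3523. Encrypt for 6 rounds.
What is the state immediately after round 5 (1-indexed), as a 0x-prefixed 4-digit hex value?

0x634E

s_0 = plaintext = 0x3523
s_1 = Round(s_0, k_0) = 0x23BB
s_2 = Round(s_1, k_1) = 0xBBD5
s_3 = Round(s_2, k_2) = 0xD5DE
s_4 = Round(s_3, k_3) = 0xDE63
s_5 = Round(s_4, k_4) = 0x634E
s_6 = Round(s_5, k_5) = 0x4E2A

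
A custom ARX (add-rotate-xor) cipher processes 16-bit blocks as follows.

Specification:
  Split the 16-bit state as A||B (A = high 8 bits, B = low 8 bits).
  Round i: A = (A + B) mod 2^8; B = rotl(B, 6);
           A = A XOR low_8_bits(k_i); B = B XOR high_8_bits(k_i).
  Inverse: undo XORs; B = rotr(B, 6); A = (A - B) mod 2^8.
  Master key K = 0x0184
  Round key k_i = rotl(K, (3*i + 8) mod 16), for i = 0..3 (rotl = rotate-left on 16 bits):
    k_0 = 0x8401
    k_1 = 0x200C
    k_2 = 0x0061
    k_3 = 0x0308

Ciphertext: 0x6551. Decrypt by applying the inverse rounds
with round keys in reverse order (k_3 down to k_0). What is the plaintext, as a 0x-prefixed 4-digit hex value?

0xD742

s_0 = ciphertext = 0x6551
s_1 = InvRound(s_0, k_3) = 0x2449
s_2 = InvRound(s_1, k_2) = 0x2025
s_3 = InvRound(s_2, k_1) = 0x1814
s_4 = InvRound(s_3, k_0) = 0xD742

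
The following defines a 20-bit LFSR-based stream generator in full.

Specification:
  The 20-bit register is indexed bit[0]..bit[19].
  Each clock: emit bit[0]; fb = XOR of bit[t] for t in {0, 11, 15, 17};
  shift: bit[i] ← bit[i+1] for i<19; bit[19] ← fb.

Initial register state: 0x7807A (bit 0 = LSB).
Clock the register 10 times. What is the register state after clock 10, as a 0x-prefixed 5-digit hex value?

0x7D9E0

reg_0 = 0x7807A
clock 1: out=0, reg = 0x3C03D
clock 2: out=1, reg = 0x9E01E
clock 3: out=0, reg = 0xCF00F
clock 4: out=1, reg = 0x67807
clock 5: out=1, reg = 0xB3C03
clock 6: out=1, reg = 0xD9E01
clock 7: out=1, reg = 0xECF00
clock 8: out=0, reg = 0xF6780
clock 9: out=0, reg = 0xFB3C0
clock 10: out=0, reg = 0x7D9E0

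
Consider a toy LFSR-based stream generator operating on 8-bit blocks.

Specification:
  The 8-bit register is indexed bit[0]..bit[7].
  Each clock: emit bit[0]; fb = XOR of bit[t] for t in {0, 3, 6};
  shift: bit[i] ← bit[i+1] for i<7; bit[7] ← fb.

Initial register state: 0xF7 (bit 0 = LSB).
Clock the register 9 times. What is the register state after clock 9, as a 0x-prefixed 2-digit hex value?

reg_0 = 0xF7
clock 1: out=1, reg = 0x7B
clock 2: out=1, reg = 0xBD
clock 3: out=1, reg = 0x5E
clock 4: out=0, reg = 0x2F
clock 5: out=1, reg = 0x17
clock 6: out=1, reg = 0x8B
clock 7: out=1, reg = 0x45
clock 8: out=1, reg = 0x22
clock 9: out=0, reg = 0x11

0x11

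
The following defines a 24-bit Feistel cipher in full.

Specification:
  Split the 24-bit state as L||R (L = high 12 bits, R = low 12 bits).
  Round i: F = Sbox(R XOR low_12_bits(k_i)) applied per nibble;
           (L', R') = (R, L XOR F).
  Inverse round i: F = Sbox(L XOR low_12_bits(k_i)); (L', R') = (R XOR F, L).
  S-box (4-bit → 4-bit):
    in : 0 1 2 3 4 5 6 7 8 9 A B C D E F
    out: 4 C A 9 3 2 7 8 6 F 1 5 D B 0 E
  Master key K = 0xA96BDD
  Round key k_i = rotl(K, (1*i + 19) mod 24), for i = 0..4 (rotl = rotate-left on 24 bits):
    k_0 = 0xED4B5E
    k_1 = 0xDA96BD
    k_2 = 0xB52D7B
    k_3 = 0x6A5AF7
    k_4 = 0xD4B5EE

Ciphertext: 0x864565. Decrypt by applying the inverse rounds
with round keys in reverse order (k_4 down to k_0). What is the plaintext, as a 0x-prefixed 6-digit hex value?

s_0 = ciphertext = 0x864565
s_1 = InvRound(s_0, k_4) = 0xE04864
s_2 = InvRound(s_1, k_3) = 0xB8DE04
s_3 = InvRound(s_2, k_2) = 0x9E3B8D
s_4 = InvRound(s_3, k_1) = 0x5AD9E3
s_5 = InvRound(s_4, k_0) = 0x90A5AD

0x90A5AD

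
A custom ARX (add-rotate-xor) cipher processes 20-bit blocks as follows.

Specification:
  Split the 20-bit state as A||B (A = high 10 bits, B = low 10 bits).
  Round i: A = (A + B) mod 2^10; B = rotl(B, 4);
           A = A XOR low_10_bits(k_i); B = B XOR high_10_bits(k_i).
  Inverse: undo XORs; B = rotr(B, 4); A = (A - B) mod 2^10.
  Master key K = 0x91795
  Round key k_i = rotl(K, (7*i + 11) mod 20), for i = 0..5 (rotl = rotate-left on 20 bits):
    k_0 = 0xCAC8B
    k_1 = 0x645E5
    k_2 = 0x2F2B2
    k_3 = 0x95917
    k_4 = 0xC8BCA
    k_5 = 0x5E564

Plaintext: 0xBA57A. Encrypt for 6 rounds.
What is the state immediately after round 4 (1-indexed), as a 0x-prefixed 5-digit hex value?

s_0 = plaintext = 0xBA57A
s_1 = Round(s_0, k_0) = 0x3A08E
s_2 = Round(s_1, k_1) = 0x24D73
s_3 = Round(s_2, k_2) = 0x2D389
s_4 = Round(s_3, k_3) = 0x4AAC8
s_5 = Round(s_4, k_4) = 0x0E3A9
s_6 = Round(s_5, k_5) = 0xA17E7

0x4AAC8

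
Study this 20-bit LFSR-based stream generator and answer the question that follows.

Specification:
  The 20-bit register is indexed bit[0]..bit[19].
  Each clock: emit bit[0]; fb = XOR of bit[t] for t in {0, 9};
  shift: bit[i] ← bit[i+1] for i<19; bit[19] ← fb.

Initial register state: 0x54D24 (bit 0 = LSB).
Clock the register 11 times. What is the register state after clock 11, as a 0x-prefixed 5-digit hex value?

reg_0 = 0x54D24
clock 1: out=0, reg = 0x2A692
clock 2: out=0, reg = 0x95349
clock 3: out=1, reg = 0x4A9A4
clock 4: out=0, reg = 0x254D2
clock 5: out=0, reg = 0x12A69
clock 6: out=1, reg = 0x09534
clock 7: out=0, reg = 0x04A9A
clock 8: out=0, reg = 0x8254D
clock 9: out=1, reg = 0xC12A6
clock 10: out=0, reg = 0xE0953
clock 11: out=1, reg = 0xF04A9

0xF04A9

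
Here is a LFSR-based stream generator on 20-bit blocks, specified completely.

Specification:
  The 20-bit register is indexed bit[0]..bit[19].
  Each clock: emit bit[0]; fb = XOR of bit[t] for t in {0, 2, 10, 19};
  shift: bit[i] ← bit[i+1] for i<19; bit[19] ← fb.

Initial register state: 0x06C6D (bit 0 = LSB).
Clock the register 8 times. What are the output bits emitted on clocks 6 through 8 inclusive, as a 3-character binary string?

110

reg_0 = 0x06C6D
clock 1: out=1, reg = 0x83636
clock 2: out=0, reg = 0xC1B1B
clock 3: out=1, reg = 0x60D8D
clock 4: out=1, reg = 0xB06C6
clock 5: out=0, reg = 0xD8363
clock 6: out=1, reg = 0x6C1B1
clock 7: out=1, reg = 0xB60D8
clock 8: out=0, reg = 0xDB06C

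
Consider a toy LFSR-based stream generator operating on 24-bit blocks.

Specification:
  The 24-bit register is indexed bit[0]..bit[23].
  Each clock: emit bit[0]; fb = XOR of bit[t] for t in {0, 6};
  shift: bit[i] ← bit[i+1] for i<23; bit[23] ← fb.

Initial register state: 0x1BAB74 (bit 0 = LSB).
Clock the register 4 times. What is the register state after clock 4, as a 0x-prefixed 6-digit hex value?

reg_0 = 0x1BAB74
clock 1: out=0, reg = 0x8DD5BA
clock 2: out=0, reg = 0x46EADD
clock 3: out=1, reg = 0x23756E
clock 4: out=0, reg = 0x91BAB7

0x91BAB7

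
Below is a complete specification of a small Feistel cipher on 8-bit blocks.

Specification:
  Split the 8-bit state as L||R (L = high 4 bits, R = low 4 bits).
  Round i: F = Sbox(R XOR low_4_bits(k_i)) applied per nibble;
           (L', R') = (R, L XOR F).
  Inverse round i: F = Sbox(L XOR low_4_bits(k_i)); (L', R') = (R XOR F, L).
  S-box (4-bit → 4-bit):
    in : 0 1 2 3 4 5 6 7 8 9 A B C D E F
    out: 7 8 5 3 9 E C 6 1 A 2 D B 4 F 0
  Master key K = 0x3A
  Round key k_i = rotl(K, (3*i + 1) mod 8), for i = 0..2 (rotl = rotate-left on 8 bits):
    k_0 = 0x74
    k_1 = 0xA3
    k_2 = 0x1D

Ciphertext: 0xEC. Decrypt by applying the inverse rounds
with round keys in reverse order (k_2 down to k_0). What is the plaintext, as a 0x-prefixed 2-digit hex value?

0x75

s_0 = ciphertext = 0xEC
s_1 = InvRound(s_0, k_2) = 0xFE
s_2 = InvRound(s_1, k_1) = 0x5F
s_3 = InvRound(s_2, k_0) = 0x75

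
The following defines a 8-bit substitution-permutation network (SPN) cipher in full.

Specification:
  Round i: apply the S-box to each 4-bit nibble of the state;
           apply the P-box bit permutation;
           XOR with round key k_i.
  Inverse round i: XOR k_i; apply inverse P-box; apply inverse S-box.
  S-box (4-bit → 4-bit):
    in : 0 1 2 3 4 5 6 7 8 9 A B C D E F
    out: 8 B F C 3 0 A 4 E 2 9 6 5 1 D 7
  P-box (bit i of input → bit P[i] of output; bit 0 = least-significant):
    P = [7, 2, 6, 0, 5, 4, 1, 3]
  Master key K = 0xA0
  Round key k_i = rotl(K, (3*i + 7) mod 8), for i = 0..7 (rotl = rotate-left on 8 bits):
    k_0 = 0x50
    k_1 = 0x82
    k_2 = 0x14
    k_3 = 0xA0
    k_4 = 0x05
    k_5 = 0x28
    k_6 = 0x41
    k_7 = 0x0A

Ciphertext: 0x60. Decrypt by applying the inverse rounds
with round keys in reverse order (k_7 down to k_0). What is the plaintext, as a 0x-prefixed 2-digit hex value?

0x24

s_0 = ciphertext = 0x60
s_1 = InvRound(s_0, k_7) = 0xE7
s_2 = InvRound(s_1, k_6) = 0xC4
s_3 = InvRound(s_2, k_5) = 0xAF
s_4 = InvRound(s_3, k_4) = 0xED
s_5 = InvRound(s_4, k_3) = 0x08
s_6 = InvRound(s_5, k_2) = 0x69
s_7 = InvRound(s_6, k_1) = 0xEE
s_8 = InvRound(s_7, k_0) = 0x24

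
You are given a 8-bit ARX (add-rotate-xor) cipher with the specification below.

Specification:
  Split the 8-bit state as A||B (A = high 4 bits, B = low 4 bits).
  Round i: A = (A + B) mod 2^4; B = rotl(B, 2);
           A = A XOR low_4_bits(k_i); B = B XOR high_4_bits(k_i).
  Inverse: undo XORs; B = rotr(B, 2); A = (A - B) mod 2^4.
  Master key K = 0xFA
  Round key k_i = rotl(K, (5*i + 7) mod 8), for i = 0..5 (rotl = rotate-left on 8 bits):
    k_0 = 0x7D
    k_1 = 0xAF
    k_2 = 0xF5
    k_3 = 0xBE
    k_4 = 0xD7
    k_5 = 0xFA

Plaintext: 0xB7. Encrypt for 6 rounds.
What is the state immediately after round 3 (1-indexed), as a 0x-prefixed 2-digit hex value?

0x3F

s_0 = plaintext = 0xB7
s_1 = Round(s_0, k_0) = 0xFA
s_2 = Round(s_1, k_1) = 0x60
s_3 = Round(s_2, k_2) = 0x3F
s_4 = Round(s_3, k_3) = 0xC4
s_5 = Round(s_4, k_4) = 0x7C
s_6 = Round(s_5, k_5) = 0x9C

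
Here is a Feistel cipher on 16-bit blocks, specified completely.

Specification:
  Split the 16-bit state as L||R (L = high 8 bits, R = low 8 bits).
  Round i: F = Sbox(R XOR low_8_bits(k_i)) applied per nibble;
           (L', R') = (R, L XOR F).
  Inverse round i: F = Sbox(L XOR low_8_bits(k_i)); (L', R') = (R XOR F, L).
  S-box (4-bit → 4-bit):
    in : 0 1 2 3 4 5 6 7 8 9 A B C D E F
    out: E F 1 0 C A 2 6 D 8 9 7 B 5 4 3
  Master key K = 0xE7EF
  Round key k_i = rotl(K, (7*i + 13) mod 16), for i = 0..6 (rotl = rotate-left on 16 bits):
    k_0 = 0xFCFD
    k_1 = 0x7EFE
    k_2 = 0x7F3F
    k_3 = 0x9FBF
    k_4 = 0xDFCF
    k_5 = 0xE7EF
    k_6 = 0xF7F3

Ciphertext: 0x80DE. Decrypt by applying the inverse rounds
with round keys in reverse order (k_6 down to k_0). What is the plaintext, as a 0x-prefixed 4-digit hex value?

s_0 = ciphertext = 0x80DE
s_1 = InvRound(s_0, k_6) = 0xBE80
s_2 = InvRound(s_1, k_5) = 0x2FBE
s_3 = InvRound(s_2, k_4) = 0xF02F
s_4 = InvRound(s_3, k_3) = 0xECF0
s_5 = InvRound(s_4, k_2) = 0xA0EC
s_6 = InvRound(s_5, k_1) = 0x48A0
s_7 = InvRound(s_6, k_0) = 0xDA48

0xDA48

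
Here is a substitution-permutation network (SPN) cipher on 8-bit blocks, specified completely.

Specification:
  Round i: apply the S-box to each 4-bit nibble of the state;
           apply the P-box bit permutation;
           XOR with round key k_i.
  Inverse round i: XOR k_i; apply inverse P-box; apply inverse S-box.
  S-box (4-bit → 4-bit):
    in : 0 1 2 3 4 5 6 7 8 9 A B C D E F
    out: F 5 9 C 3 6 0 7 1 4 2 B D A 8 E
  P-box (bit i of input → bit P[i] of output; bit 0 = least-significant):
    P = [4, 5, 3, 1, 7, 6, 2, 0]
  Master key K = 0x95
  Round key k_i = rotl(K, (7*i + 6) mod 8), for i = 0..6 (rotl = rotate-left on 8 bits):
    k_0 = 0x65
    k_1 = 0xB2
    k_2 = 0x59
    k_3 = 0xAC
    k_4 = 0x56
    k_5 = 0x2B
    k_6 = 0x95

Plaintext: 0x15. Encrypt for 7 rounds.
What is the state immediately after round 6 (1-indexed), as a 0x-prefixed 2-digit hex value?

s_0 = plaintext = 0x15
s_1 = Round(s_0, k_0) = 0xC9
s_2 = Round(s_1, k_1) = 0x3F
s_3 = Round(s_2, k_2) = 0x76
s_4 = Round(s_3, k_3) = 0x68
s_5 = Round(s_4, k_4) = 0x46
s_6 = Round(s_5, k_5) = 0xEB
s_7 = Round(s_6, k_6) = 0xA6

0xEB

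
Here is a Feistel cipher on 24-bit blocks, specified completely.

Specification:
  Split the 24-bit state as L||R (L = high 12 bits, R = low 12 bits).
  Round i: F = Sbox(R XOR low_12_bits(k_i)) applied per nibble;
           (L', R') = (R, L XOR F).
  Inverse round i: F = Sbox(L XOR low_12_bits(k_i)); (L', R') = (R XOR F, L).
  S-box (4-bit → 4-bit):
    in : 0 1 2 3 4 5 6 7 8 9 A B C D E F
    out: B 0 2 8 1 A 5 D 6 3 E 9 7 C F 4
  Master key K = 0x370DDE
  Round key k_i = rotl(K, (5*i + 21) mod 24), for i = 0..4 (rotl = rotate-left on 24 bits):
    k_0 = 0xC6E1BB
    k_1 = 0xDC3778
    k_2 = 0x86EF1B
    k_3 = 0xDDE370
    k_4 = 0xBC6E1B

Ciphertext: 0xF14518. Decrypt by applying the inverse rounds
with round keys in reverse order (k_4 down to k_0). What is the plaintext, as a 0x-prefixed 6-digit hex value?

0x3B4C31

s_0 = ciphertext = 0xF14518
s_1 = InvRound(s_0, k_4) = 0x5ACF14
s_2 = InvRound(s_1, k_3) = 0xAD35AC
s_3 = InvRound(s_2, k_2) = 0xFDAAD3
s_4 = InvRound(s_3, k_1) = 0xC31FDA
s_5 = InvRound(s_4, k_0) = 0x3B4C31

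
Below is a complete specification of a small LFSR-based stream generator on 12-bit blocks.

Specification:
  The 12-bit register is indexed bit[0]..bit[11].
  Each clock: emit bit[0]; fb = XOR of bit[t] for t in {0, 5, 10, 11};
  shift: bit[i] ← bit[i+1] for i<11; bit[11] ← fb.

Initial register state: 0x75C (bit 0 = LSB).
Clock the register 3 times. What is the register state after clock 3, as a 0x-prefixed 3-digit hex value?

reg_0 = 0x75C
clock 1: out=0, reg = 0xBAE
clock 2: out=0, reg = 0x5D7
clock 3: out=1, reg = 0x2EB

0x2EB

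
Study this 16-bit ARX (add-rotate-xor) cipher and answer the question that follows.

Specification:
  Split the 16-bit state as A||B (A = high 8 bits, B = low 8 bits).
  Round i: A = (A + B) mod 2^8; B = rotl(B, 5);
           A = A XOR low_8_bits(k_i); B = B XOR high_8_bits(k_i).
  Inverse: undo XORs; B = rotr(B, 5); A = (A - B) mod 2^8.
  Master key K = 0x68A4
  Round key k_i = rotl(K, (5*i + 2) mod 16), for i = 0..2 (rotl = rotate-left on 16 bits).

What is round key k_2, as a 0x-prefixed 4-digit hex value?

K = 0x68A4
k_0 = rotl(K, (5*0+2) mod 16) = rotl(K, 2) = 0xA291
k_1 = rotl(K, (5*1+2) mod 16) = rotl(K, 7) = 0x5234
k_2 = rotl(K, (5*2+2) mod 16) = rotl(K, 12) = 0x468A

0x468A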